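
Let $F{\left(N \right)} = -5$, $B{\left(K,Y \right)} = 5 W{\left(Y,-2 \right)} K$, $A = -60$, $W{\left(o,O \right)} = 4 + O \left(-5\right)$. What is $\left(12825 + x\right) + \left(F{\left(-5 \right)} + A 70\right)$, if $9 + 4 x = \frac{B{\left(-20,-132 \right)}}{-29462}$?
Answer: $\frac{507793001}{58924} \approx 8617.8$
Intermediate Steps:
$W{\left(o,O \right)} = 4 - 5 O$
$B{\left(K,Y \right)} = 70 K$ ($B{\left(K,Y \right)} = 5 \left(4 - -10\right) K = 5 \left(4 + 10\right) K = 5 \cdot 14 K = 70 K$)
$x = - \frac{131879}{58924}$ ($x = - \frac{9}{4} + \frac{70 \left(-20\right) \frac{1}{-29462}}{4} = - \frac{9}{4} + \frac{\left(-1400\right) \left(- \frac{1}{29462}\right)}{4} = - \frac{9}{4} + \frac{1}{4} \cdot \frac{700}{14731} = - \frac{9}{4} + \frac{175}{14731} = - \frac{131879}{58924} \approx -2.2381$)
$\left(12825 + x\right) + \left(F{\left(-5 \right)} + A 70\right) = \left(12825 - \frac{131879}{58924}\right) - 4205 = \frac{755568421}{58924} - 4205 = \frac{507793001}{58924}$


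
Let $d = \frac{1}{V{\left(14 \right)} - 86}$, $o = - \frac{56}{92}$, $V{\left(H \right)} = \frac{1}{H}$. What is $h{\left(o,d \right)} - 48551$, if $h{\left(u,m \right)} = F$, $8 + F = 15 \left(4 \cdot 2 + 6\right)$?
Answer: $-48349$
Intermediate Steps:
$o = - \frac{14}{23}$ ($o = \left(-56\right) \frac{1}{92} = - \frac{14}{23} \approx -0.6087$)
$d = - \frac{14}{1203}$ ($d = \frac{1}{\frac{1}{14} - 86} = \frac{1}{- \frac{1203}{14}} = - \frac{14}{1203} \approx -0.011638$)
$F = 202$ ($F = -8 + 15 \left(4 \cdot 2 + 6\right) = -8 + 15 \left(8 + 6\right) = -8 + 15 \cdot 14 = -8 + 210 = 202$)
$h{\left(u,m \right)} = 202$
$h{\left(o,d \right)} - 48551 = 202 - 48551 = -48349$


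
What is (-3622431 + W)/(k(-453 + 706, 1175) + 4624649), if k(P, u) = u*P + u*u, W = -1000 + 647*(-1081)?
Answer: -4322838/6302549 ≈ -0.68589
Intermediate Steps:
W = -700407 (W = -1000 - 699407 = -700407)
k(P, u) = u² + P*u (k(P, u) = P*u + u² = u² + P*u)
(-3622431 + W)/(k(-453 + 706, 1175) + 4624649) = (-3622431 - 700407)/(1175*((-453 + 706) + 1175) + 4624649) = -4322838/(1175*(253 + 1175) + 4624649) = -4322838/(1175*1428 + 4624649) = -4322838/(1677900 + 4624649) = -4322838/6302549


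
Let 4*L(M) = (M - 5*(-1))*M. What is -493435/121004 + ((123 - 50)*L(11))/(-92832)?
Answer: -2887201423/702065208 ≈ -4.1124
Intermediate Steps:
L(M) = M*(5 + M)/4 (L(M) = ((M - 5*(-1))*M)/4 = ((M + 5)*M)/4 = ((5 + M)*M)/4 = (M*(5 + M))/4 = M*(5 + M)/4)
-493435/121004 + ((123 - 50)*L(11))/(-92832) = -493435/121004 + ((123 - 50)*((1/4)*11*(5 + 11)))/(-92832) = -493435*1/121004 + (73*((1/4)*11*16))*(-1/92832) = -493435/121004 + (73*44)*(-1/92832) = -493435/121004 + 3212*(-1/92832) = -493435/121004 - 803/23208 = -2887201423/702065208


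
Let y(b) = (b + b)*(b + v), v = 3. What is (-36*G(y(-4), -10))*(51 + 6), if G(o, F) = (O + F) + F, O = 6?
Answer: 28728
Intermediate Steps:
y(b) = 2*b*(3 + b) (y(b) = (b + b)*(b + 3) = (2*b)*(3 + b) = 2*b*(3 + b))
G(o, F) = 6 + 2*F (G(o, F) = (6 + F) + F = 6 + 2*F)
(-36*G(y(-4), -10))*(51 + 6) = (-36*(6 + 2*(-10)))*(51 + 6) = -36*(6 - 20)*57 = -36*(-14)*57 = 504*57 = 28728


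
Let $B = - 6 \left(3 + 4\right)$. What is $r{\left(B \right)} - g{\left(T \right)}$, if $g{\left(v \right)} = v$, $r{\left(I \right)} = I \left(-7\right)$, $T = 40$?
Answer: $254$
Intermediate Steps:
$B = -42$ ($B = \left(-6\right) 7 = -42$)
$r{\left(I \right)} = - 7 I$
$r{\left(B \right)} - g{\left(T \right)} = \left(-7\right) \left(-42\right) - 40 = 294 - 40 = 254$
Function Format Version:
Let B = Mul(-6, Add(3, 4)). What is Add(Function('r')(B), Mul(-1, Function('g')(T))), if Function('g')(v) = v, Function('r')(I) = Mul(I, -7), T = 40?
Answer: 254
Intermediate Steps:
B = -42 (B = Mul(-6, 7) = -42)
Function('r')(I) = Mul(-7, I)
Add(Function('r')(B), Mul(-1, Function('g')(T))) = Add(Mul(-7, -42), Mul(-1, 40)) = Add(294, -40) = 254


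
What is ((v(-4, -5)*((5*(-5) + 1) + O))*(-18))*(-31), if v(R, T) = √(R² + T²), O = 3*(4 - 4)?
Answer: -13392*√41 ≈ -85751.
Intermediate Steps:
O = 0 (O = 3*0 = 0)
((v(-4, -5)*((5*(-5) + 1) + O))*(-18))*(-31) = ((√((-4)² + (-5)²)*((5*(-5) + 1) + 0))*(-18))*(-31) = ((√(16 + 25)*((-25 + 1) + 0))*(-18))*(-31) = ((√41*(-24 + 0))*(-18))*(-31) = ((√41*(-24))*(-18))*(-31) = (-24*√41*(-18))*(-31) = (432*√41)*(-31) = -13392*√41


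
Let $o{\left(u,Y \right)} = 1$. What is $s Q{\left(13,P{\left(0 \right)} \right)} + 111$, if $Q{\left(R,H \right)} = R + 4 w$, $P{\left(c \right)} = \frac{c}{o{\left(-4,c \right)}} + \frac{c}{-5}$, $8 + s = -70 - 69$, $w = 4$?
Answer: $-4152$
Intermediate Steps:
$s = -147$ ($s = -8 - 139 = -147$)
$P{\left(c \right)} = \frac{4 c}{5}$ ($P{\left(c \right)} = \frac{c}{1} + \frac{c}{-5} = c 1 + c \left(- \frac{1}{5}\right) = c - \frac{c}{5} = \frac{4 c}{5}$)
$Q{\left(R,H \right)} = 16 + R$ ($Q{\left(R,H \right)} = R + 4 \cdot 4 = R + 16 = 16 + R$)
$s Q{\left(13,P{\left(0 \right)} \right)} + 111 = - 147 \left(16 + 13\right) + 111 = \left(-147\right) 29 + 111 = -4263 + 111 = -4152$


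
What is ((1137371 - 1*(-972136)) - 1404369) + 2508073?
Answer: 3213211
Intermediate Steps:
((1137371 - 1*(-972136)) - 1404369) + 2508073 = ((1137371 + 972136) - 1404369) + 2508073 = (2109507 - 1404369) + 2508073 = 705138 + 2508073 = 3213211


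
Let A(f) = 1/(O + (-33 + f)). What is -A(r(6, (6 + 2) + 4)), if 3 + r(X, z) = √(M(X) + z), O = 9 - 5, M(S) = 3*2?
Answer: 16/503 + 3*√2/1006 ≈ 0.036026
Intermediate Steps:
M(S) = 6
O = 4
r(X, z) = -3 + √(6 + z)
A(f) = 1/(-29 + f) (A(f) = 1/(4 + (-33 + f)) = 1/(-29 + f))
-A(r(6, (6 + 2) + 4)) = -1/(-29 + (-3 + √(6 + ((6 + 2) + 4)))) = -1/(-29 + (-3 + √(6 + (8 + 4)))) = -1/(-29 + (-3 + √(6 + 12))) = -1/(-29 + (-3 + √18)) = -1/(-29 + (-3 + 3*√2)) = -1/(-32 + 3*√2)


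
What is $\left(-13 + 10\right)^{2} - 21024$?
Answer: $-21015$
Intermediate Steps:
$\left(-13 + 10\right)^{2} - 21024 = \left(-3\right)^{2} - 21024 = 9 - 21024 = -21015$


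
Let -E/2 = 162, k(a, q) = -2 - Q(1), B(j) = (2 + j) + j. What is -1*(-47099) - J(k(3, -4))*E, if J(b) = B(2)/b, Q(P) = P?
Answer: 46451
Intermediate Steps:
B(j) = 2 + 2*j
k(a, q) = -3 (k(a, q) = -2 - 1*1 = -2 - 1 = -3)
E = -324 (E = -2*162 = -324)
J(b) = 6/b (J(b) = (2 + 2*2)/b = (2 + 4)/b = 6/b)
-1*(-47099) - J(k(3, -4))*E = -1*(-47099) - 6/(-3)*(-324) = 47099 - 6*(-1/3)*(-324) = 47099 - (-2)*(-324) = 47099 - 1*648 = 47099 - 648 = 46451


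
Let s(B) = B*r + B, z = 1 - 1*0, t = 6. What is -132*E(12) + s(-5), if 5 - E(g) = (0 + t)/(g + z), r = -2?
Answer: -7723/13 ≈ -594.08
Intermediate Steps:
z = 1 (z = 1 + 0 = 1)
s(B) = -B (s(B) = B*(-2) + B = -2*B + B = -B)
E(g) = 5 - 6/(1 + g) (E(g) = 5 - (0 + 6)/(g + 1) = 5 - 6/(1 + g))
-132*E(12) + s(-5) = -132*(-1 + 5*12)/(1 + 12) - 1*(-5) = -132*(-1 + 60)/13 + 5 = -132*59/13 + 5 = -7788/13 + 5 = -7723/13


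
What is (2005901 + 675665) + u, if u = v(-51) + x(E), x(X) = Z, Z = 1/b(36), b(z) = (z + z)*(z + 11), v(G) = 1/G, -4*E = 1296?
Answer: 154265127737/57528 ≈ 2.6816e+6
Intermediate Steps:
E = -324 (E = -¼*1296 = -324)
b(z) = 2*z*(11 + z) (b(z) = (2*z)*(11 + z) = 2*z*(11 + z))
Z = 1/3384 (Z = 1/(2*36*(11 + 36)) = 1/(2*36*47) = 1/3384 ≈ 0.00029551)
x(X) = 1/3384
u = -1111/57528 (u = 1/(-51) + 1/3384 = -1/51 + 1/3384 = -1111/57528 ≈ -0.019312)
(2005901 + 675665) + u = (2005901 + 675665) - 1111/57528 = 2681566 - 1111/57528 = 154265127737/57528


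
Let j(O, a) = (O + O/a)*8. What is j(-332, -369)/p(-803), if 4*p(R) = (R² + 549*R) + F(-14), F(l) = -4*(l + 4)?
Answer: -1954816/37638369 ≈ -0.051937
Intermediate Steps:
F(l) = -16 - 4*l (F(l) = -4*(4 + l) = -16 - 4*l)
p(R) = 10 + R²/4 + 549*R/4 (p(R) = ((R² + 549*R) + (-16 - 4*(-14)))/4 = ((R² + 549*R) + (-16 + 56))/4 = ((R² + 549*R) + 40)/4 = (40 + R² + 549*R)/4 = 10 + R²/4 + 549*R/4)
j(O, a) = 8*O + 8*O/a
j(-332, -369)/p(-803) = (8*(-332)*(1 - 369)/(-369))/(10 + (¼)*(-803)² + (549/4)*(-803)) = (8*(-332)*(-1/369)*(-368))/(10 + (¼)*644809 - 440847/4) = -977408/(369*(10 + 644809/4 - 440847/4)) = -977408/(369*102001/2) = -977408/369*2/102001 = -1954816/37638369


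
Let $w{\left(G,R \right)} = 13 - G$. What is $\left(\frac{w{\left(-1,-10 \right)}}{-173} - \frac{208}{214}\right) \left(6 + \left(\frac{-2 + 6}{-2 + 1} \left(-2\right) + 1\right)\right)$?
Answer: $- \frac{292350}{18511} \approx -15.793$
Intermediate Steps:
$\left(\frac{w{\left(-1,-10 \right)}}{-173} - \frac{208}{214}\right) \left(6 + \left(\frac{-2 + 6}{-2 + 1} \left(-2\right) + 1\right)\right) = \left(\frac{13 - -1}{-173} - \frac{208}{214}\right) \left(6 + \left(\frac{-2 + 6}{-2 + 1} \left(-2\right) + 1\right)\right) = \left(\left(13 + 1\right) \left(- \frac{1}{173}\right) - \frac{104}{107}\right) \left(6 + \left(\frac{4}{-1} \left(-2\right) + 1\right)\right) = \left(14 \left(- \frac{1}{173}\right) - \frac{104}{107}\right) \left(6 + \left(4 \left(-1\right) \left(-2\right) + 1\right)\right) = \left(- \frac{14}{173} - \frac{104}{107}\right) \left(6 + \left(\left(-4\right) \left(-2\right) + 1\right)\right) = - \frac{19490 \left(6 + \left(8 + 1\right)\right)}{18511} = - \frac{19490 \left(6 + 9\right)}{18511} = \left(- \frac{19490}{18511}\right) 15 = - \frac{292350}{18511}$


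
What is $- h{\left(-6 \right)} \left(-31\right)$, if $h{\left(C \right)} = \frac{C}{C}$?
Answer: $31$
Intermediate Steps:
$h{\left(C \right)} = 1$
$- h{\left(-6 \right)} \left(-31\right) = \left(-1\right) 1 \left(-31\right) = \left(-1\right) \left(-31\right) = 31$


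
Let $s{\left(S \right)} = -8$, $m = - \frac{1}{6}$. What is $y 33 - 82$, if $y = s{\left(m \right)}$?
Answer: $-346$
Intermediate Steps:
$m = - \frac{1}{6}$ ($m = \left(-1\right) \frac{1}{6} = - \frac{1}{6} \approx -0.16667$)
$y = -8$
$y 33 - 82 = \left(-8\right) 33 - 82 = -264 - 82 = -346$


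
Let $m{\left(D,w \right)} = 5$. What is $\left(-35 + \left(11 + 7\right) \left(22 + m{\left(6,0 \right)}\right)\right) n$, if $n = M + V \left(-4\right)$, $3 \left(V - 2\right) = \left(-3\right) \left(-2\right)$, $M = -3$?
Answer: $-8569$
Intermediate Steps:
$V = 4$ ($V = 2 + \frac{\left(-3\right) \left(-2\right)}{3} = 2 + \frac{1}{3} \cdot 6 = 2 + 2 = 4$)
$n = -19$ ($n = -3 + 4 \left(-4\right) = -3 - 16 = -19$)
$\left(-35 + \left(11 + 7\right) \left(22 + m{\left(6,0 \right)}\right)\right) n = \left(-35 + \left(11 + 7\right) \left(22 + 5\right)\right) \left(-19\right) = \left(-35 + 18 \cdot 27\right) \left(-19\right) = \left(-35 + 486\right) \left(-19\right) = 451 \left(-19\right) = -8569$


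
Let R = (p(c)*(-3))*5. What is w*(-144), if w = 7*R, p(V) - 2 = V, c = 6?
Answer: 120960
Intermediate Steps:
p(V) = 2 + V
R = -120 (R = ((2 + 6)*(-3))*5 = (8*(-3))*5 = -24*5 = -120)
w = -840 (w = 7*(-120) = -840)
w*(-144) = -840*(-144) = 120960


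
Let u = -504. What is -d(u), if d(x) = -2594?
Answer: 2594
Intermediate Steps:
-d(u) = -1*(-2594) = 2594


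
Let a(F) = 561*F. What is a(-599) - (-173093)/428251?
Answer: -143908864696/428251 ≈ -3.3604e+5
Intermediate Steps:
a(-599) - (-173093)/428251 = 561*(-599) - (-173093)/428251 = -336039 - (-173093)/428251 = -336039 - 1*(-173093/428251) = -336039 + 173093/428251 = -143908864696/428251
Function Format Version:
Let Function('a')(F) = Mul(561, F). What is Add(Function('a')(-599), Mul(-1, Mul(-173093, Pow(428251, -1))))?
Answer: Rational(-143908864696, 428251) ≈ -3.3604e+5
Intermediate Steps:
Add(Function('a')(-599), Mul(-1, Mul(-173093, Pow(428251, -1)))) = Add(Mul(561, -599), Mul(-1, Mul(-173093, Pow(428251, -1)))) = Add(-336039, Mul(-1, Mul(-173093, Rational(1, 428251)))) = Add(-336039, Mul(-1, Rational(-173093, 428251))) = Add(-336039, Rational(173093, 428251)) = Rational(-143908864696, 428251)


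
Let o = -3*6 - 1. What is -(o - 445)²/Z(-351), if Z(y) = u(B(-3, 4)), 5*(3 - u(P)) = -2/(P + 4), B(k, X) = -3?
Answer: -1076480/17 ≈ -63322.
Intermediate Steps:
o = -19 (o = -18 - 1 = -19)
u(P) = 3 + 2/(5*(4 + P)) (u(P) = 3 - (-2)/(5*(P + 4)) = 3 - (-2)/(5*(4 + P)) = 3 + 2/(5*(4 + P)))
Z(y) = 17/5 (Z(y) = (62 + 15*(-3))/(5*(4 - 3)) = (⅕)*(62 - 45)/1 = (⅕)*1*17 = 17/5)
-(o - 445)²/Z(-351) = -(-19 - 445)²/17/5 = -(-464)²*5/17 = -215296*5/17 = -1*1076480/17 = -1076480/17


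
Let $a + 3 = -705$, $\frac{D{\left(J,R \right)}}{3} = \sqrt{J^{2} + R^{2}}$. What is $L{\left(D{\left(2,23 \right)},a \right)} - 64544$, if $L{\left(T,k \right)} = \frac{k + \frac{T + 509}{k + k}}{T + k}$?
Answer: $- \frac{15124515256325}{234332424} + \frac{1003745 \sqrt{533}}{234332424} \approx -64543.0$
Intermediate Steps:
$D{\left(J,R \right)} = 3 \sqrt{J^{2} + R^{2}}$
$a = -708$ ($a = -3 - 705 = -708$)
$L{\left(T,k \right)} = \frac{k + \frac{509 + T}{2 k}}{T + k}$
$L{\left(D{\left(2,23 \right)},a \right)} - 64544 = \frac{509 + 3 \sqrt{2^{2} + 23^{2}} + 2 \left(-708\right)^{2}}{2 \left(-708\right) \left(3 \sqrt{2^{2} + 23^{2}} - 708\right)} - 64544 = \frac{1}{2} \left(- \frac{1}{708}\right) \frac{1}{3 \sqrt{4 + 529} - 708} \left(509 + 3 \sqrt{4 + 529} + 2 \cdot 501264\right) - 64544 = \frac{1}{2} \left(- \frac{1}{708}\right) \frac{1}{3 \sqrt{533} - 708} \left(509 + 3 \sqrt{533} + 1002528\right) - 64544 = \frac{1}{2} \left(- \frac{1}{708}\right) \frac{1}{-708 + 3 \sqrt{533}} \left(1003037 + 3 \sqrt{533}\right) - 64544 = - \frac{1003037 + 3 \sqrt{533}}{1416 \left(-708 + 3 \sqrt{533}\right)} - 64544 = -64544 - \frac{1003037 + 3 \sqrt{533}}{1416 \left(-708 + 3 \sqrt{533}\right)}$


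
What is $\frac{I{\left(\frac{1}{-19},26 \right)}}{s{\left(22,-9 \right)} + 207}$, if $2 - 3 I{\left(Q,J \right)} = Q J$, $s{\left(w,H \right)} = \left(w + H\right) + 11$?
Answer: $\frac{64}{13167} \approx 0.0048606$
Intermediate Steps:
$s{\left(w,H \right)} = 11 + H + w$ ($s{\left(w,H \right)} = \left(H + w\right) + 11 = 11 + H + w$)
$I{\left(Q,J \right)} = \frac{2}{3} - \frac{J Q}{3}$ ($I{\left(Q,J \right)} = \frac{2}{3} - \frac{Q J}{3} = \frac{2}{3} - \frac{J Q}{3}$)
$\frac{I{\left(\frac{1}{-19},26 \right)}}{s{\left(22,-9 \right)} + 207} = \frac{\frac{2}{3} - \frac{26}{3 \left(-19\right)}}{\left(11 - 9 + 22\right) + 207} = \frac{\frac{2}{3} - \frac{26}{3} \left(- \frac{1}{19}\right)}{24 + 207} = \frac{\frac{2}{3} + \frac{26}{57}}{231} = \frac{64}{57} \cdot \frac{1}{231} = \frac{64}{13167}$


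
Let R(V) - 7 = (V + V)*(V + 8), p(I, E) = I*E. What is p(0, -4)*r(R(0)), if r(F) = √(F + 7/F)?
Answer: 0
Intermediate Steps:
p(I, E) = E*I
R(V) = 7 + 2*V*(8 + V) (R(V) = 7 + (V + V)*(V + 8) = 7 + (2*V)*(8 + V) = 7 + 2*V*(8 + V))
p(0, -4)*r(R(0)) = (-4*0)*√((7 + 2*0² + 16*0) + 7/(7 + 2*0² + 16*0)) = 0*√((7 + 2*0 + 0) + 7/(7 + 2*0 + 0)) = 0*√((7 + 0 + 0) + 7/(7 + 0 + 0)) = 0*√(7 + 7/7) = 0*√(7 + 7*(⅐)) = 0*√(7 + 1) = 0*√8 = 0*(2*√2) = 0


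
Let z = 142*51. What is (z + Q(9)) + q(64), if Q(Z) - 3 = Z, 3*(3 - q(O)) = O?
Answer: 21707/3 ≈ 7235.7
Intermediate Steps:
q(O) = 3 - O/3
Q(Z) = 3 + Z
z = 7242
(z + Q(9)) + q(64) = (7242 + (3 + 9)) + (3 - 1/3*64) = (7242 + 12) + (3 - 64/3) = 7254 - 55/3 = 21707/3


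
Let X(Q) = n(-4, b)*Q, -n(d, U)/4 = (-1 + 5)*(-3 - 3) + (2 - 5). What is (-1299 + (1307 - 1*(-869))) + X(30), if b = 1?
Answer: 4117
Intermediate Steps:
n(d, U) = 108 (n(d, U) = -4*((-1 + 5)*(-3 - 3) + (2 - 5)) = -4*(4*(-6) - 3) = -4*(-24 - 3) = -4*(-27) = 108)
X(Q) = 108*Q
(-1299 + (1307 - 1*(-869))) + X(30) = (-1299 + (1307 - 1*(-869))) + 108*30 = (-1299 + (1307 + 869)) + 3240 = (-1299 + 2176) + 3240 = 877 + 3240 = 4117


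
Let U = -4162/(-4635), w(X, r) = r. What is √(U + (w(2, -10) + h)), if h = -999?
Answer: I*√2406364795/1545 ≈ 31.751*I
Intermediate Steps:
U = 4162/4635 (U = -4162*(-1/4635) = 4162/4635 ≈ 0.89795)
√(U + (w(2, -10) + h)) = √(4162/4635 + (-10 - 999)) = √(4162/4635 - 1009) = √(-4672553/4635) = I*√2406364795/1545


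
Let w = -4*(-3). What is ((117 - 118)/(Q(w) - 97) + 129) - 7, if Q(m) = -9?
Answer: 12933/106 ≈ 122.01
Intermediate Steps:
w = 12
((117 - 118)/(Q(w) - 97) + 129) - 7 = ((117 - 118)/(-9 - 97) + 129) - 7 = (-1/(-106) + 129) - 7 = (-1*(-1/106) + 129) - 7 = (1/106 + 129) - 7 = 13675/106 - 7 = 12933/106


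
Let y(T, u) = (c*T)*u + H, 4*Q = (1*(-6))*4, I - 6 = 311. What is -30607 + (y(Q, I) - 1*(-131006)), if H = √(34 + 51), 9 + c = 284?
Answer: -422651 + √85 ≈ -4.2264e+5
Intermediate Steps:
I = 317 (I = 6 + 311 = 317)
c = 275 (c = -9 + 284 = 275)
H = √85 ≈ 9.2195
Q = -6 (Q = ((1*(-6))*4)/4 = (-6*4)/4 = (¼)*(-24) = -6)
y(T, u) = √85 + 275*T*u (y(T, u) = (275*T)*u + √85 = 275*T*u + √85 = √85 + 275*T*u)
-30607 + (y(Q, I) - 1*(-131006)) = -30607 + ((√85 + 275*(-6)*317) - 1*(-131006)) = -30607 + ((√85 - 523050) + 131006) = -30607 + ((-523050 + √85) + 131006) = -30607 + (-392044 + √85) = -422651 + √85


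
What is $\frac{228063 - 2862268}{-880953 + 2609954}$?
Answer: $- \frac{2634205}{1729001} \approx -1.5235$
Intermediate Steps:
$\frac{228063 - 2862268}{-880953 + 2609954} = - \frac{2634205}{1729001}$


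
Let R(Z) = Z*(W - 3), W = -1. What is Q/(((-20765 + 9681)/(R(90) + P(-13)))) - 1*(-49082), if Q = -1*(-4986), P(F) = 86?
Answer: 136347763/2771 ≈ 49205.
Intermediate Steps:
R(Z) = -4*Z (R(Z) = Z*(-1 - 3) = Z*(-4) = -4*Z)
Q = 4986
Q/(((-20765 + 9681)/(R(90) + P(-13)))) - 1*(-49082) = 4986/(((-20765 + 9681)/(-4*90 + 86))) - 1*(-49082) = 4986/((-11084/(-360 + 86))) + 49082 = 4986/((-11084/(-274))) + 49082 = 4986/((-11084*(-1/274))) + 49082 = 4986/(5542/137) + 49082 = 4986*(137/5542) + 49082 = 341541/2771 + 49082 = 136347763/2771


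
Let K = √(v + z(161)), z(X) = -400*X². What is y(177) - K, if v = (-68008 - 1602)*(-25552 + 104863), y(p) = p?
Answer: 177 - I*√5531207110 ≈ 177.0 - 74372.0*I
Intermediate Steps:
v = -5520838710 (v = -69610*79311 = -5520838710)
K = I*√5531207110 (K = √(-5520838710 - 400*161²) = √(-5520838710 - 400*25921) = √(-5520838710 - 10368400) = √(-5531207110) = I*√5531207110 ≈ 74372.0*I)
y(177) - K = 177 - I*√5531207110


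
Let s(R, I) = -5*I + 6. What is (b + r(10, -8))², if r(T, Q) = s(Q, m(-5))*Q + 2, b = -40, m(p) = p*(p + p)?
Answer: 3663396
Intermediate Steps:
m(p) = 2*p² (m(p) = p*(2*p) = 2*p²)
s(R, I) = 6 - 5*I
r(T, Q) = 2 - 244*Q (r(T, Q) = (6 - 10*(-5)²)*Q + 2 = (6 - 10*25)*Q + 2 = (6 - 5*50)*Q + 2 = (6 - 250)*Q + 2 = -244*Q + 2 = 2 - 244*Q)
(b + r(10, -8))² = (-40 + (2 - 244*(-8)))² = (-40 + (2 + 1952))² = (-40 + 1954)² = 1914² = 3663396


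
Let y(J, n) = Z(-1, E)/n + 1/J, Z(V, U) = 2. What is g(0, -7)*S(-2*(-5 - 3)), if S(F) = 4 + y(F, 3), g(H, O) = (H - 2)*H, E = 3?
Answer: 0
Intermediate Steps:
g(H, O) = H*(-2 + H) (g(H, O) = (-2 + H)*H = H*(-2 + H))
y(J, n) = 1/J + 2/n (y(J, n) = 2/n + 1/J = 1/J + 2/n)
S(F) = 14/3 + 1/F (S(F) = 4 + (1/F + 2/3) = 4 + (1/F + 2*(⅓)) = 4 + (1/F + ⅔) = 4 + (⅔ + 1/F) = 14/3 + 1/F)
g(0, -7)*S(-2*(-5 - 3)) = (0*(-2 + 0))*(14/3 + 1/(-2*(-5 - 3))) = (0*(-2))*(14/3 + 1/(-2*(-8))) = 0*(14/3 + 1/16) = 0*(227/48) = 0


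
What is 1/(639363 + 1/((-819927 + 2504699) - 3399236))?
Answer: 1714464/1096164846431 ≈ 1.5641e-6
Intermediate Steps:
1/(639363 + 1/((-819927 + 2504699) - 3399236)) = 1/(639363 + 1/(1684772 - 3399236)) = 1/(639363 + 1/(-1714464)) = 1/(639363 - 1/1714464) = 1/(1096164846431/1714464) = 1714464/1096164846431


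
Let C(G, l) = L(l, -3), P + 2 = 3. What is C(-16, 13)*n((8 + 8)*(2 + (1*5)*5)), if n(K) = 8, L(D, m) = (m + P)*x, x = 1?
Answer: -16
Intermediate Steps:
P = 1 (P = -2 + 3 = 1)
L(D, m) = 1 + m (L(D, m) = (m + 1)*1 = (1 + m)*1 = 1 + m)
C(G, l) = -2 (C(G, l) = 1 - 3 = -2)
C(-16, 13)*n((8 + 8)*(2 + (1*5)*5)) = -2*8 = -16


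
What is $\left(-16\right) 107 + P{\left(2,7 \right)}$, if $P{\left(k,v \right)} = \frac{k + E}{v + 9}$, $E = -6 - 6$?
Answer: $- \frac{13701}{8} \approx -1712.6$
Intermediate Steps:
$E = -12$
$P{\left(k,v \right)} = \frac{-12 + k}{9 + v}$ ($P{\left(k,v \right)} = \frac{k - 12}{v + 9} = \frac{-12 + k}{9 + v}$)
$\left(-16\right) 107 + P{\left(2,7 \right)} = \left(-16\right) 107 + \frac{-12 + 2}{9 + 7} = -1712 + \frac{1}{16} \left(-10\right) = -1712 - \frac{5}{8} = - \frac{13701}{8}$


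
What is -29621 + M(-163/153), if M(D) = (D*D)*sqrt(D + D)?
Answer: -29621 + 26569*I*sqrt(5542)/1193859 ≈ -29621.0 + 1.6567*I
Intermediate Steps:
M(D) = sqrt(2)*D**(5/2) (M(D) = D**2*sqrt(2*D) = D**2*(sqrt(2)*sqrt(D)) = sqrt(2)*D**(5/2))
-29621 + M(-163/153) = -29621 + sqrt(2)*(-163/153)**(5/2) = -29621 + sqrt(2)*(26569*I*sqrt(2771)/1193859) = -29621 + 26569*I*sqrt(5542)/1193859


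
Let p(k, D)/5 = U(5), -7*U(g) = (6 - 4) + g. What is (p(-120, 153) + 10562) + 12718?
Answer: 23275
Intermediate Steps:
U(g) = -2/7 - g/7 (U(g) = -((6 - 4) + g)/7 = -(2 + g)/7 = -2/7 - g/7)
p(k, D) = -5 (p(k, D) = 5*(-2/7 - ⅐*5) = 5*(-2/7 - 5/7) = 5*(-1) = -5)
(p(-120, 153) + 10562) + 12718 = (-5 + 10562) + 12718 = 10557 + 12718 = 23275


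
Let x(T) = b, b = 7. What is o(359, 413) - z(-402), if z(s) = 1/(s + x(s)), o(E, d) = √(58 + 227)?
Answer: 1/395 + √285 ≈ 16.884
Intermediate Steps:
o(E, d) = √285
x(T) = 7
z(s) = 1/(7 + s) (z(s) = 1/(s + 7) = 1/(7 + s))
o(359, 413) - z(-402) = √285 - 1/(7 - 402) = √285 - 1/(-395) = √285 - 1*(-1/395) = √285 + 1/395 = 1/395 + √285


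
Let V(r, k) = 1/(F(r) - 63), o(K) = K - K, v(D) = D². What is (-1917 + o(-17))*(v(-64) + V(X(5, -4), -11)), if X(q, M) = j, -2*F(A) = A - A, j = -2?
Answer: -54964011/7 ≈ -7.8520e+6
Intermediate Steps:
F(A) = 0 (F(A) = -(A - A)/2 = -½*0 = 0)
X(q, M) = -2
o(K) = 0
V(r, k) = -1/63 (V(r, k) = 1/(0 - 63) = 1/(-63) = -1/63)
(-1917 + o(-17))*(v(-64) + V(X(5, -4), -11)) = (-1917 + 0)*((-64)² - 1/63) = -1917*(4096 - 1/63) = -1917*258047/63 = -54964011/7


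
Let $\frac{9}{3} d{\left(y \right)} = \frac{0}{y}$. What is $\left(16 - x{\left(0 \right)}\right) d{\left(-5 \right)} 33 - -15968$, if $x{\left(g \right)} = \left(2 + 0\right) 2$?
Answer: $15968$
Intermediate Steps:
$x{\left(g \right)} = 4$ ($x{\left(g \right)} = 2 \cdot 2 = 4$)
$d{\left(y \right)} = 0$ ($d{\left(y \right)} = \frac{0 \frac{1}{y}}{3} = \frac{1}{3} \cdot 0 = 0$)
$\left(16 - x{\left(0 \right)}\right) d{\left(-5 \right)} 33 - -15968 = \left(16 - 4\right) 0 \cdot 33 - -15968 = \left(16 - 4\right) 0 \cdot 33 + 15968 = 12 \cdot 0 \cdot 33 + 15968 = 0 \cdot 33 + 15968 = 0 + 15968 = 15968$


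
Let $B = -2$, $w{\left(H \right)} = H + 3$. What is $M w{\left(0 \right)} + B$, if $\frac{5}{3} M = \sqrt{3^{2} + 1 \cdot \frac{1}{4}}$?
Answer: $-2 + \frac{9 \sqrt{37}}{10} \approx 3.4745$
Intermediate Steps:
$w{\left(H \right)} = 3 + H$
$M = \frac{3 \sqrt{37}}{10}$ ($M = \frac{3 \sqrt{3^{2} + 1 \cdot \frac{1}{4}}}{5} = \frac{3 \sqrt{9 + 1 \cdot \frac{1}{4}}}{5} = \frac{3 \sqrt{9 + \frac{1}{4}}}{5} = \frac{3 \sqrt{\frac{37}{4}}}{5} = \frac{3 \frac{\sqrt{37}}{2}}{5} = \frac{3 \sqrt{37}}{10} \approx 1.8248$)
$M w{\left(0 \right)} + B = \frac{3 \sqrt{37}}{10} \left(3 + 0\right) - 2 = \frac{3 \sqrt{37}}{10} \cdot 3 - 2 = \frac{9 \sqrt{37}}{10} - 2 = -2 + \frac{9 \sqrt{37}}{10}$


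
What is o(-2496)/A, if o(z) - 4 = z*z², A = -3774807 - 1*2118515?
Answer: 7775059966/2946661 ≈ 2638.6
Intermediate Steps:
A = -5893322 (A = -3774807 - 2118515 = -5893322)
o(z) = 4 + z³ (o(z) = 4 + z*z² = 4 + z³)
o(-2496)/A = (4 + (-2496)³)/(-5893322) = (4 - 15550119936)*(-1/5893322) = -15550119932*(-1/5893322) = 7775059966/2946661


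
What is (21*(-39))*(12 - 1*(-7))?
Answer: -15561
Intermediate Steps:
(21*(-39))*(12 - 1*(-7)) = -819*(12 + 7) = -819*19 = -15561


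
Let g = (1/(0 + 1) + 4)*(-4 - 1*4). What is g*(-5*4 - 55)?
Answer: 3000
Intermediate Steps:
g = -40 (g = (1/1 + 4)*(-4 - 4) = (1 + 4)*(-8) = 5*(-8) = -40)
g*(-5*4 - 55) = -40*(-5*4 - 55) = -40*(-20 - 55) = -40*(-75) = 3000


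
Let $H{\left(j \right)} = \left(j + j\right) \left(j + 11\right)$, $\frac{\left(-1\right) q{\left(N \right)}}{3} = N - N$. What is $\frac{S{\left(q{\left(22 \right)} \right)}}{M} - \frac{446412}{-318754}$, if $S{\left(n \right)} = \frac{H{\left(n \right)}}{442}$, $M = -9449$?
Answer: $\frac{223206}{159377} \approx 1.4005$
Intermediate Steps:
$q{\left(N \right)} = 0$ ($q{\left(N \right)} = - 3 \left(N - N\right) = \left(-3\right) 0 = 0$)
$H{\left(j \right)} = 2 j \left(11 + j\right)$
$S{\left(n \right)} = \frac{n \left(11 + n\right)}{221}$ ($S{\left(n \right)} = \frac{2 n \left(11 + n\right)}{442} = 2 n \left(11 + n\right) \frac{1}{442} = \frac{n \left(11 + n\right)}{221}$)
$\frac{S{\left(q{\left(22 \right)} \right)}}{M} - \frac{446412}{-318754} = \frac{\frac{1}{221} \cdot 0 \left(11 + 0\right)}{-9449} - \frac{446412}{-318754} = \frac{1}{221} \cdot 0 \cdot 11 \left(- \frac{1}{9449}\right) - - \frac{223206}{159377} = 0 \left(- \frac{1}{9449}\right) + \frac{223206}{159377} = 0 + \frac{223206}{159377} = \frac{223206}{159377}$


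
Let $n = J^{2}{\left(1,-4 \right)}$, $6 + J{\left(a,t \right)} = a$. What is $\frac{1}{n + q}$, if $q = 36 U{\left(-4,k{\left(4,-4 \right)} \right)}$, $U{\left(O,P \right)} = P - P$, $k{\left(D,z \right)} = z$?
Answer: $\frac{1}{25} \approx 0.04$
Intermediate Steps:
$J{\left(a,t \right)} = -6 + a$
$U{\left(O,P \right)} = 0$
$n = 25$ ($n = \left(-6 + 1\right)^{2} = \left(-5\right)^{2} = 25$)
$q = 0$ ($q = 36 \cdot 0 = 0$)
$\frac{1}{n + q} = \frac{1}{25 + 0} = \frac{1}{25}$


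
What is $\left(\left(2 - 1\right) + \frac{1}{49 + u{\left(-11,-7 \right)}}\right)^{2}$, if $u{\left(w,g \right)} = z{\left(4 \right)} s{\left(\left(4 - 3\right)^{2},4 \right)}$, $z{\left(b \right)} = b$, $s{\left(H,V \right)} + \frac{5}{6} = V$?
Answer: $\frac{35344}{34225} \approx 1.0327$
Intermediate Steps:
$s{\left(H,V \right)} = - \frac{5}{6} + V$
$u{\left(w,g \right)} = \frac{38}{3}$ ($u{\left(w,g \right)} = 4 \left(- \frac{5}{6} + 4\right) = 4 \cdot \frac{19}{6} = \frac{38}{3}$)
$\left(\left(2 - 1\right) + \frac{1}{49 + u{\left(-11,-7 \right)}}\right)^{2} = \left(\left(2 - 1\right) + \frac{1}{49 + \frac{38}{3}}\right)^{2} = \left(\left(2 - 1\right) + \frac{1}{\frac{185}{3}}\right)^{2} = \left(1 + \frac{3}{185}\right)^{2} = \left(\frac{188}{185}\right)^{2} = \frac{35344}{34225}$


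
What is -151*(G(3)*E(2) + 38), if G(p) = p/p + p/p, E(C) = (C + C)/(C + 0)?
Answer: -6342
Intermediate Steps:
E(C) = 2 (E(C) = (2*C)/C = 2)
G(p) = 2 (G(p) = 1 + 1 = 2)
-151*(G(3)*E(2) + 38) = -151*(2*2 + 38) = -151*(4 + 38) = -151*42 = -6342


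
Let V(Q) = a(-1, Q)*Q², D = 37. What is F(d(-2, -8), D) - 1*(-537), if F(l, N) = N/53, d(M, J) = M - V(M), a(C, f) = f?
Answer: 28498/53 ≈ 537.70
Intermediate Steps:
V(Q) = Q³ (V(Q) = Q*Q² = Q³)
d(M, J) = M - M³
F(l, N) = N/53 (F(l, N) = N*(1/53) = N/53)
F(d(-2, -8), D) - 1*(-537) = (1/53)*37 - 1*(-537) = 37/53 + 537 = 28498/53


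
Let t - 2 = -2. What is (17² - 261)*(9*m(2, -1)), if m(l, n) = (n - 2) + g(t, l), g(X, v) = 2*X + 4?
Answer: 252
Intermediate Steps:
t = 0 (t = 2 - 2 = 0)
g(X, v) = 4 + 2*X
m(l, n) = 2 + n (m(l, n) = (n - 2) + (4 + 2*0) = (-2 + n) + (4 + 0) = (-2 + n) + 4 = 2 + n)
(17² - 261)*(9*m(2, -1)) = (17² - 261)*(9*(2 - 1)) = (289 - 261)*(9*1) = 28*9 = 252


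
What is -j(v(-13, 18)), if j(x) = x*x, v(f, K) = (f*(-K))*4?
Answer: -876096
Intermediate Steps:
v(f, K) = -4*K*f (v(f, K) = -K*f*4 = -4*K*f)
j(x) = x**2
-j(v(-13, 18)) = -(-4*18*(-13))**2 = -1*936**2 = -1*876096 = -876096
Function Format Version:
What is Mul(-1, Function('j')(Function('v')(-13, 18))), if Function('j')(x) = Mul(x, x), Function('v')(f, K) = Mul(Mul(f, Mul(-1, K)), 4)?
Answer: -876096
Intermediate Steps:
Function('v')(f, K) = Mul(-4, K, f) (Function('v')(f, K) = Mul(Mul(-1, K, f), 4) = Mul(-4, K, f))
Function('j')(x) = Pow(x, 2)
Mul(-1, Function('j')(Function('v')(-13, 18))) = Mul(-1, Pow(Mul(-4, 18, -13), 2)) = Mul(-1, Pow(936, 2)) = Mul(-1, 876096) = -876096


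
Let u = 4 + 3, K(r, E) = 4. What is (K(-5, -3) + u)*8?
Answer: 88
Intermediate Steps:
u = 7
(K(-5, -3) + u)*8 = (4 + 7)*8 = 11*8 = 88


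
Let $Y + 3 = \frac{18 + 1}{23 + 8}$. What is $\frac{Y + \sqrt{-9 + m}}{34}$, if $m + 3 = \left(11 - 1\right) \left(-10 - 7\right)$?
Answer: $- \frac{37}{527} + \frac{i \sqrt{182}}{34} \approx -0.070209 + 0.39679 i$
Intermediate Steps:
$m = -173$ ($m = -3 + \left(11 - 1\right) \left(-10 - 7\right) = -3 + 10 \left(-17\right) = -3 - 170 = -173$)
$Y = - \frac{74}{31}$ ($Y = -3 + \frac{18 + 1}{23 + 8} = -3 + \frac{19}{31} = - \frac{74}{31} \approx -2.3871$)
$\frac{Y + \sqrt{-9 + m}}{34} = \frac{- \frac{74}{31} + \sqrt{-9 - 173}}{34} = \left(- \frac{74}{31} + \sqrt{-182}\right) \frac{1}{34} = \left(- \frac{74}{31} + i \sqrt{182}\right) \frac{1}{34} = - \frac{37}{527} + \frac{i \sqrt{182}}{34}$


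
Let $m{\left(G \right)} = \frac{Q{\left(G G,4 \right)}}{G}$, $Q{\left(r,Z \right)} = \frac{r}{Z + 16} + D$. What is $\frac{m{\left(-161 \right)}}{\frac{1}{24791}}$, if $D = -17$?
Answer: $- \frac{634178571}{3220} \approx -1.9695 \cdot 10^{5}$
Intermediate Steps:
$Q{\left(r,Z \right)} = -17 + \frac{r}{16 + Z}$ ($Q{\left(r,Z \right)} = \frac{r}{Z + 16} - 17 = \frac{r}{16 + Z} - 17 = -17 + \frac{r}{16 + Z}$)
$m{\left(G \right)} = \frac{-17 + \frac{G^{2}}{20}}{G}$ ($m{\left(G \right)} = \frac{\frac{1}{16 + 4} \left(-272 + G G - 68\right)}{G} = \frac{\frac{1}{20} \left(-272 + G^{2} - 68\right)}{G} = \frac{\frac{1}{20} \left(-340 + G^{2}\right)}{G} = \frac{-17 + \frac{G^{2}}{20}}{G}$)
$\frac{m{\left(-161 \right)}}{\frac{1}{24791}} = \frac{- \frac{17}{-161} + \frac{1}{20} \left(-161\right)}{\frac{1}{24791}} = \left(\left(-17\right) \left(- \frac{1}{161}\right) - \frac{161}{20}\right) \frac{1}{\frac{1}{24791}} = \left(\frac{17}{161} - \frac{161}{20}\right) 24791 = \left(- \frac{25581}{3220}\right) 24791 = - \frac{634178571}{3220}$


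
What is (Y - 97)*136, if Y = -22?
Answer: -16184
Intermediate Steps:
(Y - 97)*136 = (-22 - 97)*136 = -119*136 = -16184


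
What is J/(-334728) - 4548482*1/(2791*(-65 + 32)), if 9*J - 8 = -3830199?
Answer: 4685103542579/92488358952 ≈ 50.656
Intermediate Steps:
J = -3830191/9 (J = 8/9 + (⅑)*(-3830199) = 8/9 - 1276733/3 = -3830191/9 ≈ -4.2558e+5)
J/(-334728) - 4548482*1/(2791*(-65 + 32)) = -3830191/9/(-334728) - 4548482*1/(2791*(-65 + 32)) = -3830191/9*(-1/334728) - 4548482/(2791*(-33)) = 3830191/3012552 - 4548482/(-92103) = 3830191/3012552 - 4548482*(-1/92103) = 3830191/3012552 + 4548482/92103 = 4685103542579/92488358952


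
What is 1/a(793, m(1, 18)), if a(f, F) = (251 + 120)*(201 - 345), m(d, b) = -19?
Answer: -1/53424 ≈ -1.8718e-5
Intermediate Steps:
a(f, F) = -53424 (a(f, F) = 371*(-144) = -53424)
1/a(793, m(1, 18)) = 1/(-53424) = -1/53424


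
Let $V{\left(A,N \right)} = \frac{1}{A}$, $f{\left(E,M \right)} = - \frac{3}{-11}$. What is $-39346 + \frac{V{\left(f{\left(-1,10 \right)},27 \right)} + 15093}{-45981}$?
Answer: $- \frac{5427550568}{137943} \approx -39346.0$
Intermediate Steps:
$f{\left(E,M \right)} = \frac{3}{11}$ ($f{\left(E,M \right)} = \left(-3\right) \left(- \frac{1}{11}\right) = \frac{3}{11}$)
$-39346 + \frac{V{\left(f{\left(-1,10 \right)},27 \right)} + 15093}{-45981} = -39346 + \frac{\frac{1}{\frac{3}{11}} + 15093}{-45981} = -39346 + \left(\frac{11}{3} + 15093\right) \left(- \frac{1}{45981}\right) = -39346 + \frac{45290}{3} \left(- \frac{1}{45981}\right) = -39346 - \frac{45290}{137943} = - \frac{5427550568}{137943}$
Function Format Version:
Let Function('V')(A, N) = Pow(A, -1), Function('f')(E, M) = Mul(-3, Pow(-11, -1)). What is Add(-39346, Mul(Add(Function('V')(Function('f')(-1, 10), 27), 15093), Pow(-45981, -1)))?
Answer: Rational(-5427550568, 137943) ≈ -39346.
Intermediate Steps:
Function('f')(E, M) = Rational(3, 11) (Function('f')(E, M) = Mul(-3, Rational(-1, 11)) = Rational(3, 11))
Add(-39346, Mul(Add(Function('V')(Function('f')(-1, 10), 27), 15093), Pow(-45981, -1))) = Add(-39346, Mul(Add(Pow(Rational(3, 11), -1), 15093), Pow(-45981, -1))) = Add(-39346, Mul(Add(Rational(11, 3), 15093), Rational(-1, 45981))) = Add(-39346, Mul(Rational(45290, 3), Rational(-1, 45981))) = Add(-39346, Rational(-45290, 137943)) = Rational(-5427550568, 137943)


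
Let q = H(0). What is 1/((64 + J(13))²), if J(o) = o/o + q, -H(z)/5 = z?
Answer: 1/4225 ≈ 0.00023669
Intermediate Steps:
H(z) = -5*z
q = 0 (q = -5*0 = 0)
J(o) = 1 (J(o) = o/o + 0 = 1 + 0 = 1)
1/((64 + J(13))²) = 1/((64 + 1)²) = 1/(65²) = 1/4225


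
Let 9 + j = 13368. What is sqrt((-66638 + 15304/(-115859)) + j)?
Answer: I*sqrt(715182193697935)/115859 ≈ 230.82*I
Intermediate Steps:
j = 13359 (j = -9 + 13368 = 13359)
sqrt((-66638 + 15304/(-115859)) + j) = sqrt((-66638 + 15304/(-115859)) + 13359) = sqrt((-66638 + 15304*(-1/115859)) + 13359) = sqrt((-66638 - 15304/115859) + 13359) = sqrt(-7720627346/115859 + 13359) = sqrt(-6172866965/115859) = I*sqrt(715182193697935)/115859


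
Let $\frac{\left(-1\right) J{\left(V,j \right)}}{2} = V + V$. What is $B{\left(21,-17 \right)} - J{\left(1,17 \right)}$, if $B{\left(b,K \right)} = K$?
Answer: $-13$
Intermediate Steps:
$J{\left(V,j \right)} = - 4 V$ ($J{\left(V,j \right)} = - 2 \left(V + V\right) = - 2 \cdot 2 V = - 4 V$)
$B{\left(21,-17 \right)} - J{\left(1,17 \right)} = -17 - \left(-4\right) 1 = -17 - -4 = -17 + 4 = -13$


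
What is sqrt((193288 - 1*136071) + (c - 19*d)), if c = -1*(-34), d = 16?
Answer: sqrt(56947) ≈ 238.64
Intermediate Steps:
c = 34
sqrt((193288 - 1*136071) + (c - 19*d)) = sqrt((193288 - 1*136071) + (34 - 19*16)) = sqrt((193288 - 136071) + (34 - 304)) = sqrt(57217 - 270) = sqrt(56947)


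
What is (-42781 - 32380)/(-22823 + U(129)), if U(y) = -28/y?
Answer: 9695769/2944195 ≈ 3.2932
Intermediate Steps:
(-42781 - 32380)/(-22823 + U(129)) = (-42781 - 32380)/(-22823 - 28/129) = -75161/(-22823 - 28*1/129) = -75161/(-22823 - 28/129) = -75161/(-2944195/129) = -75161*(-129/2944195) = 9695769/2944195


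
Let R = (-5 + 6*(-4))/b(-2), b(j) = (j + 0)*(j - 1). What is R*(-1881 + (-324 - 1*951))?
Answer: 15254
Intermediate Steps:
b(j) = j*(-1 + j)
R = -29/6 (R = (-5 + 6*(-4))/((-2*(-1 - 2))) = (-5 - 24)/((-2*(-3))) = -29/6 ≈ -4.8333)
R*(-1881 + (-324 - 1*951)) = -29*(-1881 + (-324 - 1*951))/6 = -29*(-1881 + (-324 - 951))/6 = -29*(-1881 - 1275)/6 = -29/6*(-3156) = 15254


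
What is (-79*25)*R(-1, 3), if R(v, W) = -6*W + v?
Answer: 37525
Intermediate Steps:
R(v, W) = v - 6*W
(-79*25)*R(-1, 3) = (-79*25)*(-1 - 6*3) = -1975*(-1 - 18) = -1975*(-19) = 37525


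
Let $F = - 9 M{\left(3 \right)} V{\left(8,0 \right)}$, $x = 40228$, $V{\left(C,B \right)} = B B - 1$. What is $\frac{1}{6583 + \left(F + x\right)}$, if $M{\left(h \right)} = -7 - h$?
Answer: $\frac{1}{46721} \approx 2.1404 \cdot 10^{-5}$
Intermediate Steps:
$V{\left(C,B \right)} = -1 + B^{2}$ ($V{\left(C,B \right)} = B^{2} - 1 = -1 + B^{2}$)
$F = -90$ ($F = - 9 \left(-7 - 3\right) \left(-1 + 0^{2}\right) = - 9 \left(-7 - 3\right) \left(-1 + 0\right) = \left(-9\right) \left(-10\right) \left(-1\right) = 90 \left(-1\right) = -90$)
$\frac{1}{6583 + \left(F + x\right)} = \frac{1}{6583 + \left(-90 + 40228\right)} = \frac{1}{6583 + 40138} = \frac{1}{46721}$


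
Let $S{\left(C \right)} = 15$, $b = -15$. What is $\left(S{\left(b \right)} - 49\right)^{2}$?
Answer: $1156$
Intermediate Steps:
$\left(S{\left(b \right)} - 49\right)^{2} = \left(15 - 49\right)^{2} = \left(-34\right)^{2} = 1156$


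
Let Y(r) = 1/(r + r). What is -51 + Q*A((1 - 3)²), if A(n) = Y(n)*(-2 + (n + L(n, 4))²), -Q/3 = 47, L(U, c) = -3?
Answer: -267/8 ≈ -33.375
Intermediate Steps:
Q = -141 (Q = -3*47 = -141)
Y(r) = 1/(2*r)
A(n) = (-2 + (-3 + n)²)/(2*n) (A(n) = (1/(2*n))*(-2 + (n - 3)²) = (1/(2*n))*(-2 + (-3 + n)²) = (-2 + (-3 + n)²)/(2*n))
-51 + Q*A((1 - 3)²) = -51 - 141*(-2 + (-3 + (1 - 3)²)²)/(2*((1 - 3)²)) = -51 - 141*(-2 + (-3 + (-2)²)²)/(2*((-2)²)) = -51 - 141*(-2 + (-3 + 4)²)/(2*4) = -51 - 141*(-2 + 1²)/(2*4) = -51 - 141*(-2 + 1)/(2*4) = -51 - 141*(-1)/(2*4) = -51 - 141*(-⅛) = -51 + 141/8 = -267/8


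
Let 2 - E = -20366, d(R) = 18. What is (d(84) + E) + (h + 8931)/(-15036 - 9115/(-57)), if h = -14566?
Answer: 17286364877/847937 ≈ 20386.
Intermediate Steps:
E = 20368 (E = 2 - 1*(-20366) = 2 + 20366 = 20368)
(d(84) + E) + (h + 8931)/(-15036 - 9115/(-57)) = (18 + 20368) + (-14566 + 8931)/(-15036 - 9115/(-57)) = 20386 - 5635/(-15036 - 9115*(-1/57)) = 20386 - 5635/(-15036 + 9115/57) = 20386 - 5635/(-847937/57) = 20386 - 5635*(-57/847937) = 20386 + 321195/847937 = 17286364877/847937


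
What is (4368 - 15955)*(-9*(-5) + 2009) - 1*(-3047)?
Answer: -23796651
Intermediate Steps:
(4368 - 15955)*(-9*(-5) + 2009) - 1*(-3047) = -11587*(45 + 2009) + 3047 = -11587*2054 + 3047 = -23799698 + 3047 = -23796651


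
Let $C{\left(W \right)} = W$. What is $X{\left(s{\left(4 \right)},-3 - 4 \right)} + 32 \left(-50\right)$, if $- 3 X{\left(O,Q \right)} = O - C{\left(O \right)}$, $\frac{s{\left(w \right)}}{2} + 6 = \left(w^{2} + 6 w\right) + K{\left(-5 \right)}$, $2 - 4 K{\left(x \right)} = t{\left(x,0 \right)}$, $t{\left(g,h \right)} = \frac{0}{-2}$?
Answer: $-1600$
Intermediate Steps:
$t{\left(g,h \right)} = 0$ ($t{\left(g,h \right)} = 0 \left(- \frac{1}{2}\right) = 0$)
$K{\left(x \right)} = \frac{1}{2}$ ($K{\left(x \right)} = \frac{1}{2} - 0 = \frac{1}{2} + 0 = \frac{1}{2}$)
$s{\left(w \right)} = -11 + 2 w^{2} + 12 w$ ($s{\left(w \right)} = -12 + 2 \left(\left(w^{2} + 6 w\right) + \frac{1}{2}\right) = -12 + 2 \left(\frac{1}{2} + w^{2} + 6 w\right) = -12 + \left(1 + 2 w^{2} + 12 w\right) = -11 + 2 w^{2} + 12 w$)
$X{\left(O,Q \right)} = 0$ ($X{\left(O,Q \right)} = - \frac{O - O}{3} = \left(- \frac{1}{3}\right) 0 = 0$)
$X{\left(s{\left(4 \right)},-3 - 4 \right)} + 32 \left(-50\right) = 0 + 32 \left(-50\right) = 0 - 1600 = -1600$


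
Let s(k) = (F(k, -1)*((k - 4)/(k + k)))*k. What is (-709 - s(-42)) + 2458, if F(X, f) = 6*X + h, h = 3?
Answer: -3978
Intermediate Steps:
F(X, f) = 3 + 6*X (F(X, f) = 6*X + 3 = 3 + 6*X)
s(k) = (-4 + k)*(3 + 6*k)/2 (s(k) = ((3 + 6*k)*((k - 4)/(k + k)))*k = ((3 + 6*k)*((-4 + k)/((2*k))))*k = ((3 + 6*k)*((-4 + k)*(1/(2*k))))*k = ((3 + 6*k)*((-4 + k)/(2*k)))*k = ((-4 + k)*(3 + 6*k)/(2*k))*k = (-4 + k)*(3 + 6*k)/2)
(-709 - s(-42)) + 2458 = (-709 - 3*(1 + 2*(-42))*(-4 - 42)/2) + 2458 = (-709 - 3*(1 - 84)*(-46)/2) + 2458 = (-709 - 3*(-83)*(-46)/2) + 2458 = (-709 - 1*5727) + 2458 = (-709 - 5727) + 2458 = -6436 + 2458 = -3978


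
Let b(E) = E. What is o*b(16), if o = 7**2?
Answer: 784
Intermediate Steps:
o = 49
o*b(16) = 49*16 = 784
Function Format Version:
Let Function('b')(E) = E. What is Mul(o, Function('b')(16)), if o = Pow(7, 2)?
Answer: 784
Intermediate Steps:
o = 49
Mul(o, Function('b')(16)) = Mul(49, 16) = 784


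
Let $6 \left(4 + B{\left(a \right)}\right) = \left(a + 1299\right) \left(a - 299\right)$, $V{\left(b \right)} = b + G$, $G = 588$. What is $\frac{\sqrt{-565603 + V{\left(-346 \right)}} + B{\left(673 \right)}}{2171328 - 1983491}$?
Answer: $\frac{368752}{563511} + \frac{i \sqrt{565361}}{187837} \approx 0.65438 + 0.004003 i$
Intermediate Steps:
$V{\left(b \right)} = 588 + b$ ($V{\left(b \right)} = b + 588 = 588 + b$)
$B{\left(a \right)} = -4 + \frac{\left(-299 + a\right) \left(1299 + a\right)}{6}$ ($B{\left(a \right)} = -4 + \frac{\left(a + 1299\right) \left(a - 299\right)}{6} = -4 + \frac{\left(1299 + a\right) \left(-299 + a\right)}{6} = -4 + \frac{\left(-299 + a\right) \left(1299 + a\right)}{6}$)
$\frac{\sqrt{-565603 + V{\left(-346 \right)}} + B{\left(673 \right)}}{2171328 - 1983491} = \frac{\sqrt{-565603 + \left(588 - 346\right)} + \left(- \frac{129475}{2} + \frac{673^{2}}{6} + \frac{500}{3} \cdot 673\right)}{2171328 - 1983491} = \frac{\sqrt{-565603 + 242} + \left(- \frac{129475}{2} + \frac{1}{6} \cdot 452929 + \frac{336500}{3}\right)}{187837} = \left(\sqrt{-565361} + \left(- \frac{129475}{2} + \frac{452929}{6} + \frac{336500}{3}\right)\right) \frac{1}{187837} = \left(i \sqrt{565361} + \frac{368752}{3}\right) \frac{1}{187837} = \left(\frac{368752}{3} + i \sqrt{565361}\right) \frac{1}{187837} = \frac{368752}{563511} + \frac{i \sqrt{565361}}{187837}$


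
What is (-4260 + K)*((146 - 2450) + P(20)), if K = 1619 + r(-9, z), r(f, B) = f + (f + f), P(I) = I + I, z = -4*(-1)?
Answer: 6040352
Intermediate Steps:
z = 4
P(I) = 2*I
r(f, B) = 3*f (r(f, B) = f + 2*f = 3*f)
K = 1592 (K = 1619 + 3*(-9) = 1619 - 27 = 1592)
(-4260 + K)*((146 - 2450) + P(20)) = (-4260 + 1592)*((146 - 2450) + 2*20) = -2668*(-2304 + 40) = -2668*(-2264) = 6040352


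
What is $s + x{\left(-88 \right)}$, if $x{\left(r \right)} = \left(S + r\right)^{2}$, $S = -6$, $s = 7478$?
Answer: $16314$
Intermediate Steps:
$x{\left(r \right)} = \left(-6 + r\right)^{2}$
$s + x{\left(-88 \right)} = 7478 + \left(-6 - 88\right)^{2} = 7478 + \left(-94\right)^{2} = 7478 + 8836 = 16314$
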